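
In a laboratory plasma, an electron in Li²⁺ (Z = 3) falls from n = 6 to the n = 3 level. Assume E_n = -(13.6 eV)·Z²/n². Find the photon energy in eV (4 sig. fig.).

The Bohr energies scale as Z², so for Z = 3: E_n = −122.4/n² eV.
E_6 = −122.4/36 = −3.400 eV and E_3 = −122.4/9 = −13.60 eV.
The photon energy is |E_6 − E_3| = 10.20 eV.

10.20 eV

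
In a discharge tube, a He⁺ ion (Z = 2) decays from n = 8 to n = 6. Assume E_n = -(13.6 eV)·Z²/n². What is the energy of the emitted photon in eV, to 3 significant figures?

The Bohr energies scale as Z², so for Z = 2: E_n = −54.40/n² eV.
E_8 = −54.40/64 = −0.8500 eV and E_6 = −54.40/36 = −1.511 eV.
The photon energy is |E_8 − E_6| = 0.661 eV.

0.661 eV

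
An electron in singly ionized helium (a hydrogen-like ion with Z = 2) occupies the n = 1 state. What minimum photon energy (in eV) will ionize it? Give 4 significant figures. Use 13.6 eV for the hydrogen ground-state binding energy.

54.40 eV

E_n = −13.6 Z²/n² = −54.40/n² eV for Z = 2.
E_1 = −54.40/1 = −54.40 eV, so ionization (to E = 0) requires 54.40 eV.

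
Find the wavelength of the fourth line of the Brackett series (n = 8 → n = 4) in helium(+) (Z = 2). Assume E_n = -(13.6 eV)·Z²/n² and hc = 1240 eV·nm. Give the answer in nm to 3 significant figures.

The Brackett series terminates on n_f = 4; the fourth line has n_i = 4+4 = 8.
ΔE = 54.40 × (1/4² − 1/8²) = 2.550 eV.
λ = 1240 / 2.550 = 486 nm.

486 nm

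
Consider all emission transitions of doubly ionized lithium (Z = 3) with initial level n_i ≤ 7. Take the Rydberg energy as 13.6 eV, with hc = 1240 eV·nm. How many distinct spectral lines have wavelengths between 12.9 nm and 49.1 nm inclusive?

4

Enumerate all n_i → n_f pairs with 1 ≤ n_f < n_i ≤ 7 and compute λ = 1240 / [13.6·9·(1/n_f² − 1/n_i²)].
Lines falling in [12.9, 49.1] nm: 2→1 (13.51 nm), 7→2 (44.12 nm), 6→2 (45.59 nm), 5→2 (48.24 nm).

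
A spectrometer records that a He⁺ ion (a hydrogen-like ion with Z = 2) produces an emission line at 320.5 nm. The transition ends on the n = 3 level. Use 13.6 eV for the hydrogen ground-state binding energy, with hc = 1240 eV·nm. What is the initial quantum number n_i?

n_i = 5

The photon energy is ΔE = hc/λ = 1240 / 320.5 = 3.869 eV.
With Z = 2, ΔE = 54.40 × (1/n_f² − 1/n_i²), so 1/n_f² − 1/n_i² = 0.07112.
With n_f = 3: 1/n_i² = 1/9 − 0.07112 = 0.03999, so n_i ≈ 5.00.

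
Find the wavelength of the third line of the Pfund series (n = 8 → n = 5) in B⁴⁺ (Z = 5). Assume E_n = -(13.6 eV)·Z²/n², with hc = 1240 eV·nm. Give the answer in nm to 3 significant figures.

150 nm

The Pfund series terminates on n_f = 5; the third line has n_i = 5+3 = 8.
ΔE = 340.0 × (1/5² − 1/8²) = 8.288 eV.
λ = 1240 / 8.288 = 150 nm.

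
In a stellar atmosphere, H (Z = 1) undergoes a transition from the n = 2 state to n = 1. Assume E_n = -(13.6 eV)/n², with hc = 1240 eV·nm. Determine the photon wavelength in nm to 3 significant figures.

ΔE = 13.60 × (1/1² − 1/2²) = 13.60 × 0.7500 = 10.20 eV.
λ = hc/ΔE = 1240 / 10.20 = 122 nm.

122 nm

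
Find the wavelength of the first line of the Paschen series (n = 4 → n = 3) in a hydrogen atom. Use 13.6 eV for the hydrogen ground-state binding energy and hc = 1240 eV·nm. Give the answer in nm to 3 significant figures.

1880 nm

The Paschen series terminates on n_f = 3; the first line has n_i = 3+1 = 4.
ΔE = 13.60 × (1/3² − 1/4²) = 0.6611 eV.
λ = 1240 / 0.6611 = 1880 nm.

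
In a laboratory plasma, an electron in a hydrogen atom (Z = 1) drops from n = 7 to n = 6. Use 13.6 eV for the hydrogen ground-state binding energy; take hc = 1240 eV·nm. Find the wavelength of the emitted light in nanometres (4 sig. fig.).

12370 nm

ΔE = 13.60 × (1/6² − 1/7²) = 13.60 × 0.007370 = 0.1002 eV.
λ = hc/ΔE = 1240 / 0.1002 = 12370 nm.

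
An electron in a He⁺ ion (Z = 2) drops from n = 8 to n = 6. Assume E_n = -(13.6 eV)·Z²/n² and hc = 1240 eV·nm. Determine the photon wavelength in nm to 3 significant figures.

1880 nm

For Z = 2 the level energies scale as Z², so the effective Rydberg energy is 13.6 × 4 = 54.40 eV.
ΔE = 54.40 × (1/6² − 1/8²) = 54.40 × 0.01215 = 0.6611 eV.
λ = hc/ΔE = 1240 / 0.6611 = 1880 nm.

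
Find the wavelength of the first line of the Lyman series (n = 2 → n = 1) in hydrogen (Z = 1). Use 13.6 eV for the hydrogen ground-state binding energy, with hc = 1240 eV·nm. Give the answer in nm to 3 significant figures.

122 nm

The Lyman series terminates on n_f = 1; the first line has n_i = 1+1 = 2.
ΔE = 13.60 × (1/1² − 1/2²) = 10.20 eV.
λ = 1240 / 10.20 = 122 nm.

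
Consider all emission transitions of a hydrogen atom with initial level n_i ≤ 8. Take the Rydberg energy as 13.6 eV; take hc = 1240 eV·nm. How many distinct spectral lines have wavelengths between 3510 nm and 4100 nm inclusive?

Enumerate all n_i → n_f pairs with 1 ≤ n_f < n_i ≤ 8 and compute λ = 1240 / [13.6·1·(1/n_f² − 1/n_i²)].
Lines falling in [3510, 4100] nm: 8→5 (3741 nm), 5→4 (4052 nm).

2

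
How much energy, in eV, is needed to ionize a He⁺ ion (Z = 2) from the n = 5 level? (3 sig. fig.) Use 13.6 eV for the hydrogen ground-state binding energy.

E_n = −13.6 Z²/n² = −54.40/n² eV for Z = 2.
E_5 = −54.40/25 = −2.18 eV, so ionization (to E = 0) requires 2.18 eV.

2.18 eV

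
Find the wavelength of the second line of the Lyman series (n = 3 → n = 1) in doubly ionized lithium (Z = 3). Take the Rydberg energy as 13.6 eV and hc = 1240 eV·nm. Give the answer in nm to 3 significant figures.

11.4 nm

The Lyman series terminates on n_f = 1; the second line has n_i = 1+2 = 3.
ΔE = 122.4 × (1/1² − 1/3²) = 108.8 eV.
λ = 1240 / 108.8 = 11.4 nm.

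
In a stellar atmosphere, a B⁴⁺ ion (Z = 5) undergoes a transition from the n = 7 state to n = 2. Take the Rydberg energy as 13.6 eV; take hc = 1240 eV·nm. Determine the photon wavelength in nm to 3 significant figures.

15.9 nm

For Z = 5 the level energies scale as Z², so the effective Rydberg energy is 13.6 × 25 = 340.0 eV.
ΔE = 340.0 × (1/2² − 1/7²) = 340.0 × 0.2296 = 78.06 eV.
λ = hc/ΔE = 1240 / 78.06 = 15.9 nm.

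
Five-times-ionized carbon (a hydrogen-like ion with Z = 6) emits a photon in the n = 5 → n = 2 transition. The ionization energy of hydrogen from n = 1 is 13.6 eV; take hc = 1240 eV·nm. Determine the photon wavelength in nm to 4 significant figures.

For Z = 6 the level energies scale as Z², so the effective Rydberg energy is 13.6 × 36 = 489.6 eV.
ΔE = 489.6 × (1/2² − 1/5²) = 489.6 × 0.2100 = 102.8 eV.
λ = hc/ΔE = 1240 / 102.8 = 12.06 nm.

12.06 nm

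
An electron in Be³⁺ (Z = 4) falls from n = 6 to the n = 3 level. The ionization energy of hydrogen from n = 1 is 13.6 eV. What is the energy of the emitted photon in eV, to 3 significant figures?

18.1 eV

The Bohr energies scale as Z², so for Z = 4: E_n = −217.6/n² eV.
E_6 = −217.6/36 = −6.044 eV and E_3 = −217.6/9 = −24.18 eV.
The photon energy is |E_6 − E_3| = 18.1 eV.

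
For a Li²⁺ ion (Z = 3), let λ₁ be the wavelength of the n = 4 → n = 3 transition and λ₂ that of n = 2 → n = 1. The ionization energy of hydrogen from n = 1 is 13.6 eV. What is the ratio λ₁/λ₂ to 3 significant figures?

15.4

λ ∝ 1/ΔE ∝ 1/(1/n_f² − 1/n_i²), and the Z² and hc factors cancel in the ratio.
λ₁/λ₂ = (1/1² − 1/2²)/(1/3² − 1/4²) = 0.7500/0.04861 = 15.4.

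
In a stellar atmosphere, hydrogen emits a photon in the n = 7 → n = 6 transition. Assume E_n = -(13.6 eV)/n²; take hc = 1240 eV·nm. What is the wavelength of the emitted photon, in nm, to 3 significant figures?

ΔE = 13.60 × (1/6² − 1/7²) = 13.60 × 0.007370 = 0.1002 eV.
λ = hc/ΔE = 1240 / 0.1002 = 12400 nm.

12400 nm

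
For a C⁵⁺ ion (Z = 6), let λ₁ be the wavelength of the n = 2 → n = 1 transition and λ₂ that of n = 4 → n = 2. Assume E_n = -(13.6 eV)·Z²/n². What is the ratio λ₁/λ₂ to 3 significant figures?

λ ∝ 1/ΔE ∝ 1/(1/n_f² − 1/n_i²), and the Z² and hc factors cancel in the ratio.
λ₁/λ₂ = (1/2² − 1/4²)/(1/1² − 1/2²) = 0.1875/0.7500 = 0.250.

0.250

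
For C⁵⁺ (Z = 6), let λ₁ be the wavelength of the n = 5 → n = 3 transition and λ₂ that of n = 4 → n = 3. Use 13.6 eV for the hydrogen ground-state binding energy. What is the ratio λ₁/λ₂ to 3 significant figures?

0.684

λ ∝ 1/ΔE ∝ 1/(1/n_f² − 1/n_i²), and the Z² and hc factors cancel in the ratio.
λ₁/λ₂ = (1/3² − 1/4²)/(1/3² − 1/5²) = 0.04861/0.07111 = 0.684.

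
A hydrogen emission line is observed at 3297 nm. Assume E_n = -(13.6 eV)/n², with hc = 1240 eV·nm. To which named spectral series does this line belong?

ΔE = 1240/3297 = 0.3761 eV.
This matches 13.6 × (1/5² − 1/9²), so n_f = 5: the Pfund series.

Pfund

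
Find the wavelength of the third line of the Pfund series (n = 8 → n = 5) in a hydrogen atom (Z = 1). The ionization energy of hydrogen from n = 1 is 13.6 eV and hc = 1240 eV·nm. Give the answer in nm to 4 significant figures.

The Pfund series terminates on n_f = 5; the third line has n_i = 5+3 = 8.
ΔE = 13.60 × (1/5² − 1/8²) = 0.3315 eV.
λ = 1240 / 0.3315 = 3741 nm.

3741 nm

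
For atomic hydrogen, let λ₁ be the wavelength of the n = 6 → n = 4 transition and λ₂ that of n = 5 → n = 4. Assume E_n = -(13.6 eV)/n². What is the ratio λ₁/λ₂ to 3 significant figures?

λ ∝ 1/ΔE ∝ 1/(1/n_f² − 1/n_i²), and the Z² and hc factors cancel in the ratio.
λ₁/λ₂ = (1/4² − 1/5²)/(1/4² − 1/6²) = 0.02250/0.03472 = 0.648.

0.648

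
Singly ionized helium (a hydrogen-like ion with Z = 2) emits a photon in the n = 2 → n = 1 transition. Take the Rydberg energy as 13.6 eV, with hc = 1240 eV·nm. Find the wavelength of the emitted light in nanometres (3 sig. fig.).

For Z = 2 the level energies scale as Z², so the effective Rydberg energy is 13.6 × 4 = 54.40 eV.
ΔE = 54.40 × (1/1² − 1/2²) = 54.40 × 0.7500 = 40.80 eV.
λ = hc/ΔE = 1240 / 40.80 = 30.4 nm.

30.4 nm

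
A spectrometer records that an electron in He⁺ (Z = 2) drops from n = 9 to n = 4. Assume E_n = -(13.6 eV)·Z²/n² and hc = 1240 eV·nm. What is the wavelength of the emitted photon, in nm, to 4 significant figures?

For Z = 2 the level energies scale as Z², so the effective Rydberg energy is 13.6 × 4 = 54.40 eV.
ΔE = 54.40 × (1/4² − 1/9²) = 54.40 × 0.05015 = 2.728 eV.
λ = hc/ΔE = 1240 / 2.728 = 454.5 nm.

454.5 nm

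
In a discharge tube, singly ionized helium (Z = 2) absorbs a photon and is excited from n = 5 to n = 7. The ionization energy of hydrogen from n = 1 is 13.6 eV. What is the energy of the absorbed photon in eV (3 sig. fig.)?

1.07 eV

The Bohr energies scale as Z², so for Z = 2: E_n = −54.40/n² eV.
E_7 = −54.40/49 = −1.110 eV and E_5 = −54.40/25 = −2.176 eV.
The photon energy is |E_7 − E_5| = 1.07 eV.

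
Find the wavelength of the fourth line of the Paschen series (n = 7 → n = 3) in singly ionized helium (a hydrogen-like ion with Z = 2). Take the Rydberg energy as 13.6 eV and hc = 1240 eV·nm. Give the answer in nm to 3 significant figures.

251 nm

The Paschen series terminates on n_f = 3; the fourth line has n_i = 3+4 = 7.
ΔE = 54.40 × (1/3² − 1/7²) = 4.934 eV.
λ = 1240 / 4.934 = 251 nm.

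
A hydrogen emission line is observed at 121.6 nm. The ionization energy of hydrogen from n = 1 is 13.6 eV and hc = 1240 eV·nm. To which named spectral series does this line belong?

ΔE = 1240/121.6 = 10.20 eV.
This matches 13.6 × (1/1² − 1/2²), so n_f = 1: the Lyman series.

Lyman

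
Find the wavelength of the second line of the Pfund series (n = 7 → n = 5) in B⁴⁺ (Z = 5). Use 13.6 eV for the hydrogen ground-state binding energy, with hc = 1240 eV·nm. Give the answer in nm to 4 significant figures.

The Pfund series terminates on n_f = 5; the second line has n_i = 5+2 = 7.
ΔE = 340.0 × (1/5² − 1/7²) = 6.661 eV.
λ = 1240 / 6.661 = 186.2 nm.

186.2 nm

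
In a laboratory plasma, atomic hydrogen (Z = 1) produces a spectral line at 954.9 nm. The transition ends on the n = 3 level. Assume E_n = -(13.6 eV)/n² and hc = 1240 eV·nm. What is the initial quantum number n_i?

The photon energy is ΔE = hc/λ = 1240 / 954.9 = 1.299 eV.
With Z = 1, ΔE = 13.60 × (1/n_f² − 1/n_i²), so 1/n_f² − 1/n_i² = 0.09548.
With n_f = 3: 1/n_i² = 1/9 − 0.09548 = 0.01563, so n_i ≈ 8.00.

n_i = 8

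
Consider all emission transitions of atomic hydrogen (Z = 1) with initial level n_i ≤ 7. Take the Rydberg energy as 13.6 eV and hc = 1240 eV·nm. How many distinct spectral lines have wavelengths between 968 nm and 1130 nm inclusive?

Enumerate all n_i → n_f pairs with 1 ≤ n_f < n_i ≤ 7 and compute λ = 1240 / [13.6·1·(1/n_f² − 1/n_i²)].
Lines falling in [968, 1130] nm: 7→3 (1005 nm), 6→3 (1094 nm).

2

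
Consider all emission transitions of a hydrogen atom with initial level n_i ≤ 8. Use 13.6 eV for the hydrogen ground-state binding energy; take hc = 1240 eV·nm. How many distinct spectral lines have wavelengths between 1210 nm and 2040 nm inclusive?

Enumerate all n_i → n_f pairs with 1 ≤ n_f < n_i ≤ 8 and compute λ = 1240 / [13.6·1·(1/n_f² − 1/n_i²)].
Lines falling in [1210, 2040] nm: 5→3 (1282 nm), 4→3 (1876 nm), 8→4 (1945 nm).

3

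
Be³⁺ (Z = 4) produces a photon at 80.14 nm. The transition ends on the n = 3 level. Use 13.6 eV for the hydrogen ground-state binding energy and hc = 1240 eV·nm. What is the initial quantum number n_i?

The photon energy is ΔE = hc/λ = 1240 / 80.14 = 15.47 eV.
With Z = 4, ΔE = 217.6 × (1/n_f² − 1/n_i²), so 1/n_f² − 1/n_i² = 0.07111.
With n_f = 3: 1/n_i² = 1/9 − 0.07111 = 0.04000, so n_i ≈ 5.00.

n_i = 5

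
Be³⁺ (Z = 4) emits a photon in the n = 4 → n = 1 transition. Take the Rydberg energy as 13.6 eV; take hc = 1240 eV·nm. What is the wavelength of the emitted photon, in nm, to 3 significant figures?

For Z = 4 the level energies scale as Z², so the effective Rydberg energy is 13.6 × 16 = 217.6 eV.
ΔE = 217.6 × (1/1² − 1/4²) = 217.6 × 0.9375 = 204.0 eV.
λ = hc/ΔE = 1240 / 204.0 = 6.08 nm.

6.08 nm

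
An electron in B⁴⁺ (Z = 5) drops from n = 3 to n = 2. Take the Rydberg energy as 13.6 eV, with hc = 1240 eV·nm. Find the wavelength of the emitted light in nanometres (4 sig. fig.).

For Z = 5 the level energies scale as Z², so the effective Rydberg energy is 13.6 × 25 = 340.0 eV.
ΔE = 340.0 × (1/2² − 1/3²) = 340.0 × 0.1389 = 47.22 eV.
λ = hc/ΔE = 1240 / 47.22 = 26.26 nm.

26.26 nm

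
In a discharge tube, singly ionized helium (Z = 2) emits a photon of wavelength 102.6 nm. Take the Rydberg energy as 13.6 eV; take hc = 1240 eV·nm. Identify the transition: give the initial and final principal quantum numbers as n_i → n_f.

n_i = 6, n_f = 2

The photon energy is ΔE = hc/λ = 1240 / 102.6 = 12.09 eV.
With Z = 2, ΔE = 54.40 × (1/n_f² − 1/n_i²), so 1/n_f² − 1/n_i² = 0.2222.
Trying n_f = 2 gives 1/n_i² = 0.02784, i.e. n_i ≈ 6; this pair matches.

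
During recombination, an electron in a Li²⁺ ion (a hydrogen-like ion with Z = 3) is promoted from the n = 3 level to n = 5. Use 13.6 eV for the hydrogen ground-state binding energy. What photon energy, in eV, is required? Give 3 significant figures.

8.70 eV

The Bohr energies scale as Z², so for Z = 3: E_n = −122.4/n² eV.
E_5 = −122.4/25 = −4.896 eV and E_3 = −122.4/9 = −13.60 eV.
The photon energy is |E_5 − E_3| = 8.70 eV.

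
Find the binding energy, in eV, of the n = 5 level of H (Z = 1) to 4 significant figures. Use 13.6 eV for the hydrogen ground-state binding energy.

0.5440 eV

E_5 = −13.60/25 = −0.5440 eV, so ionization (to E = 0) requires 0.5440 eV.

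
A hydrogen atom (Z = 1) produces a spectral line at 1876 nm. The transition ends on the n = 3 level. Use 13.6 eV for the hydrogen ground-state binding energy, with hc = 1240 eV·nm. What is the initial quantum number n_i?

n_i = 4

The photon energy is ΔE = hc/λ = 1240 / 1876 = 0.6610 eV.
With Z = 1, ΔE = 13.60 × (1/n_f² − 1/n_i²), so 1/n_f² − 1/n_i² = 0.04860.
With n_f = 3: 1/n_i² = 1/9 − 0.04860 = 0.06251, so n_i ≈ 4.00.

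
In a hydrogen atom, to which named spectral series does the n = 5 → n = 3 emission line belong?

Paschen

The series is set by the lower level: n_f = 3 is the Paschen series.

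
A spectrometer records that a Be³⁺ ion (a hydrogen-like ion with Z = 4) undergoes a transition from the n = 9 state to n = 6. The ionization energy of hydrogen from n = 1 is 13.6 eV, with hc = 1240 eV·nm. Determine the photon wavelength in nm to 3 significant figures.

For Z = 4 the level energies scale as Z², so the effective Rydberg energy is 13.6 × 16 = 217.6 eV.
ΔE = 217.6 × (1/6² − 1/9²) = 217.6 × 0.01543 = 3.358 eV.
λ = hc/ΔE = 1240 / 3.358 = 369 nm.

369 nm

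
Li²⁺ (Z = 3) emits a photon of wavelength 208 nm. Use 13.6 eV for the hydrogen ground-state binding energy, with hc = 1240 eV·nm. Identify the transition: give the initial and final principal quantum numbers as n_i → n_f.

n_i = 4, n_f = 3

The photon energy is ΔE = hc/λ = 1240 / 208 = 5.962 eV.
With Z = 3, ΔE = 122.4 × (1/n_f² − 1/n_i²), so 1/n_f² − 1/n_i² = 0.04871.
Trying n_f = 3 gives 1/n_i² = 0.06241, i.e. n_i ≈ 4; this pair matches.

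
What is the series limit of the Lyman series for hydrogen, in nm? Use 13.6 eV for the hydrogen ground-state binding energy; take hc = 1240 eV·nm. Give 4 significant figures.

The Lyman series has lower level n_f = 1; the series limit corresponds to n_i → ∞.
ΔE_max = 13.6 × 1 / 1² = 13.60 eV.
λ_min = 1240 / 13.60 = 91.18 nm.

91.18 nm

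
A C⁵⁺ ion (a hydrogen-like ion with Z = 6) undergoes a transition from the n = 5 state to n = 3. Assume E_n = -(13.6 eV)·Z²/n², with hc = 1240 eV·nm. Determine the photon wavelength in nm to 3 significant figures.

35.6 nm

For Z = 6 the level energies scale as Z², so the effective Rydberg energy is 13.6 × 36 = 489.6 eV.
ΔE = 489.6 × (1/3² − 1/5²) = 489.6 × 0.07111 = 34.82 eV.
λ = hc/ΔE = 1240 / 34.82 = 35.6 nm.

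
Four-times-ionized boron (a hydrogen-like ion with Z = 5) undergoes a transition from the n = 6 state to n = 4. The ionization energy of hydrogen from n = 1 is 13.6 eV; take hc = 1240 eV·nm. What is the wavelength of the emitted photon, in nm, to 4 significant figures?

For Z = 5 the level energies scale as Z², so the effective Rydberg energy is 13.6 × 25 = 340.0 eV.
ΔE = 340.0 × (1/4² − 1/6²) = 340.0 × 0.03472 = 11.81 eV.
λ = hc/ΔE = 1240 / 11.81 = 105.0 nm.

105.0 nm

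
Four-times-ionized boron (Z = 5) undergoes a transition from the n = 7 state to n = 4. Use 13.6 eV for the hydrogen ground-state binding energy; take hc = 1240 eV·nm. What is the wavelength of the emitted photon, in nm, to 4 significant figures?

86.65 nm

For Z = 5 the level energies scale as Z², so the effective Rydberg energy is 13.6 × 25 = 340.0 eV.
ΔE = 340.0 × (1/4² − 1/7²) = 340.0 × 0.04209 = 14.31 eV.
λ = hc/ΔE = 1240 / 14.31 = 86.65 nm.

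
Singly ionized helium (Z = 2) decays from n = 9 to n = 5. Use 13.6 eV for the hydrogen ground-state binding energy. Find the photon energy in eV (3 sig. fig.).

1.50 eV

The Bohr energies scale as Z², so for Z = 2: E_n = −54.40/n² eV.
E_9 = −54.40/81 = −0.6716 eV and E_5 = −54.40/25 = −2.176 eV.
The photon energy is |E_9 − E_5| = 1.50 eV.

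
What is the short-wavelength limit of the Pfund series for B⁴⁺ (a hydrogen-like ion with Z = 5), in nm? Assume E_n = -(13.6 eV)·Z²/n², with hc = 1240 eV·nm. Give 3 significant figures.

91.2 nm

The Pfund series has lower level n_f = 5; the series limit corresponds to n_i → ∞.
ΔE_max = 13.6 × 25 / 5² = 13.60 eV.
λ_min = 1240 / 13.60 = 91.2 nm.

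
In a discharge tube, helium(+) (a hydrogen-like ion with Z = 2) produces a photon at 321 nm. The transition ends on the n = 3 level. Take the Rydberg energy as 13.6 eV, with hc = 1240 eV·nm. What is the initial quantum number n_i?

n_i = 5

The photon energy is ΔE = hc/λ = 1240 / 321 = 3.863 eV.
With Z = 2, ΔE = 54.40 × (1/n_f² − 1/n_i²), so 1/n_f² − 1/n_i² = 0.07101.
With n_f = 3: 1/n_i² = 1/9 − 0.07101 = 0.04010, so n_i ≈ 4.99.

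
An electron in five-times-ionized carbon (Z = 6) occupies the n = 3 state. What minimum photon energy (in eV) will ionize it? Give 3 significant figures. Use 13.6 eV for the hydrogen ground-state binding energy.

54.4 eV

E_n = −13.6 Z²/n² = −489.6/n² eV for Z = 6.
E_3 = −489.6/9 = −54.4 eV, so ionization (to E = 0) requires 54.4 eV.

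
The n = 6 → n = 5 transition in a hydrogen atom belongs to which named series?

The series is set by the lower level: n_f = 5 is the Pfund series.

Pfund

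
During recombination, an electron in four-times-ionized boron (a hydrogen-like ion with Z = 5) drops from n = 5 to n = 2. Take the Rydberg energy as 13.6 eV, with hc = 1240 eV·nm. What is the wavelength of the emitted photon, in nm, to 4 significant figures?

For Z = 5 the level energies scale as Z², so the effective Rydberg energy is 13.6 × 25 = 340.0 eV.
ΔE = 340.0 × (1/2² − 1/5²) = 340.0 × 0.2100 = 71.40 eV.
λ = hc/ΔE = 1240 / 71.40 = 17.37 nm.

17.37 nm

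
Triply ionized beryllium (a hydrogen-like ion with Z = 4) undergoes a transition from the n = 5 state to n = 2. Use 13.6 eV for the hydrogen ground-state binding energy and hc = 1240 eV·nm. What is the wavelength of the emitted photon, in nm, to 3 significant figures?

For Z = 4 the level energies scale as Z², so the effective Rydberg energy is 13.6 × 16 = 217.6 eV.
ΔE = 217.6 × (1/2² − 1/5²) = 217.6 × 0.2100 = 45.70 eV.
λ = hc/ΔE = 1240 / 45.70 = 27.1 nm.

27.1 nm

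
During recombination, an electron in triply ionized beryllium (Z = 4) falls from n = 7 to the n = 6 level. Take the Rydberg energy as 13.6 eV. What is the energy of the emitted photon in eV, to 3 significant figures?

The Bohr energies scale as Z², so for Z = 4: E_n = −217.6/n² eV.
E_7 = −217.6/49 = −4.441 eV and E_6 = −217.6/36 = −6.044 eV.
The photon energy is |E_7 − E_6| = 1.60 eV.

1.60 eV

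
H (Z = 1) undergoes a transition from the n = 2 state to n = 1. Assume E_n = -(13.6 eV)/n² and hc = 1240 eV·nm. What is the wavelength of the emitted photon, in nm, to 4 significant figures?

ΔE = 13.60 × (1/1² − 1/2²) = 13.60 × 0.7500 = 10.20 eV.
λ = hc/ΔE = 1240 / 10.20 = 121.6 nm.

121.6 nm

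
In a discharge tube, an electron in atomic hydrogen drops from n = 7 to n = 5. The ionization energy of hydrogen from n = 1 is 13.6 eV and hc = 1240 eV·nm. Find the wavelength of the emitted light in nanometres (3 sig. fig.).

4650 nm

ΔE = 13.60 × (1/5² − 1/7²) = 13.60 × 0.01959 = 0.2664 eV.
λ = hc/ΔE = 1240 / 0.2664 = 4650 nm.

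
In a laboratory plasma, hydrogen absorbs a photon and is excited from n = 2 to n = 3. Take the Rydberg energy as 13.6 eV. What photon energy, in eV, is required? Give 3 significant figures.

1.89 eV

E_3 = −13.60/9 = −1.511 eV and E_2 = −13.60/4 = −3.400 eV.
The photon energy is |E_3 − E_2| = 1.89 eV.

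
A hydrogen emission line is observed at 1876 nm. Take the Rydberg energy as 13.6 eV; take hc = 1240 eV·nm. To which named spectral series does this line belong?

Paschen

ΔE = 1240/1876 = 0.6610 eV.
This matches 13.6 × (1/3² − 1/4²), so n_f = 3: the Paschen series.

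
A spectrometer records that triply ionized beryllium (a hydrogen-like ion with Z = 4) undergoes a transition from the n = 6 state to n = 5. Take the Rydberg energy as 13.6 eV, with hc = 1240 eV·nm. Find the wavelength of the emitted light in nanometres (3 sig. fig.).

466 nm

For Z = 4 the level energies scale as Z², so the effective Rydberg energy is 13.6 × 16 = 217.6 eV.
ΔE = 217.6 × (1/5² − 1/6²) = 217.6 × 0.01222 = 2.660 eV.
λ = hc/ΔE = 1240 / 2.660 = 466 nm.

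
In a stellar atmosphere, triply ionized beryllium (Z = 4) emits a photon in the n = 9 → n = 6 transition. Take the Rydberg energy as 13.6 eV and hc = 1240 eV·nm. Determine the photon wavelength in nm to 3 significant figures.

369 nm

For Z = 4 the level energies scale as Z², so the effective Rydberg energy is 13.6 × 16 = 217.6 eV.
ΔE = 217.6 × (1/6² − 1/9²) = 217.6 × 0.01543 = 3.358 eV.
λ = hc/ΔE = 1240 / 3.358 = 369 nm.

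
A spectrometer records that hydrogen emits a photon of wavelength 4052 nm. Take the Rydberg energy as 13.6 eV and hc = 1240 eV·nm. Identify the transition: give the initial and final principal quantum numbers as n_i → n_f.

n_i = 5, n_f = 4

The photon energy is ΔE = hc/λ = 1240 / 4052 = 0.3060 eV.
With Z = 1, ΔE = 13.60 × (1/n_f² − 1/n_i²), so 1/n_f² − 1/n_i² = 0.02250.
Trying n_f = 4 gives 1/n_i² = 0.04000, i.e. n_i ≈ 5; this pair matches.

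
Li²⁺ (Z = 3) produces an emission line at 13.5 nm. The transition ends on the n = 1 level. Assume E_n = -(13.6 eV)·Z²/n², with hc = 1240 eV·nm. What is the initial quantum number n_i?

n_i = 2

The photon energy is ΔE = hc/λ = 1240 / 13.5 = 91.85 eV.
With Z = 3, ΔE = 122.4 × (1/n_f² − 1/n_i²), so 1/n_f² − 1/n_i² = 0.7504.
With n_f = 1: 1/n_i² = 1/1 − 0.7504 = 0.2496, so n_i ≈ 2.00.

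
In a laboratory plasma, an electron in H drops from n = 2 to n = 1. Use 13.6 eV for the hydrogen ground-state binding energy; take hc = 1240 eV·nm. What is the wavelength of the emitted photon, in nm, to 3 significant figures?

122 nm

ΔE = 13.60 × (1/1² − 1/2²) = 13.60 × 0.7500 = 10.20 eV.
λ = hc/ΔE = 1240 / 10.20 = 122 nm.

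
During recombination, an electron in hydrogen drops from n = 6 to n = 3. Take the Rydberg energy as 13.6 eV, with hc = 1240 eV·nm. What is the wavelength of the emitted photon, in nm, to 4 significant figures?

ΔE = 13.60 × (1/3² − 1/6²) = 13.60 × 0.08333 = 1.133 eV.
λ = hc/ΔE = 1240 / 1.133 = 1094 nm.

1094 nm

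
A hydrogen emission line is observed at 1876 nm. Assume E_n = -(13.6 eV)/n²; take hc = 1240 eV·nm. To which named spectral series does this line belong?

Paschen

ΔE = 1240/1876 = 0.6610 eV.
This matches 13.6 × (1/3² − 1/4²), so n_f = 3: the Paschen series.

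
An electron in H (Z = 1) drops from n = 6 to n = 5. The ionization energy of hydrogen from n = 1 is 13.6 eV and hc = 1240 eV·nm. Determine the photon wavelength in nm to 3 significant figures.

ΔE = 13.60 × (1/5² − 1/6²) = 13.60 × 0.01222 = 0.1662 eV.
λ = hc/ΔE = 1240 / 0.1662 = 7460 nm.
This line belongs to the Pfund series.

7460 nm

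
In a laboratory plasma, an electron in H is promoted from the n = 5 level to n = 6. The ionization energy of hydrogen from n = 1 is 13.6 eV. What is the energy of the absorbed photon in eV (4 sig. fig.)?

0.1662 eV

E_6 = −13.60/36 = −0.3778 eV and E_5 = −13.60/25 = −0.5440 eV.
The photon energy is |E_6 − E_5| = 0.1662 eV.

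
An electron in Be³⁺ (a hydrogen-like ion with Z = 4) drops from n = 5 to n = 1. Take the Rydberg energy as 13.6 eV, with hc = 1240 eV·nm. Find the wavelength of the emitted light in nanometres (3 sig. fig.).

5.94 nm

For Z = 4 the level energies scale as Z², so the effective Rydberg energy is 13.6 × 16 = 217.6 eV.
ΔE = 217.6 × (1/1² − 1/5²) = 217.6 × 0.9600 = 208.9 eV.
λ = hc/ΔE = 1240 / 208.9 = 5.94 nm.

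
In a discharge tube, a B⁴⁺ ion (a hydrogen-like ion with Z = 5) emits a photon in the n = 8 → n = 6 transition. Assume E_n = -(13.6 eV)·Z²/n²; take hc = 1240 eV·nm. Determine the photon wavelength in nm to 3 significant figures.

For Z = 5 the level energies scale as Z², so the effective Rydberg energy is 13.6 × 25 = 340.0 eV.
ΔE = 340.0 × (1/6² − 1/8²) = 340.0 × 0.01215 = 4.132 eV.
λ = hc/ΔE = 1240 / 4.132 = 300 nm.

300 nm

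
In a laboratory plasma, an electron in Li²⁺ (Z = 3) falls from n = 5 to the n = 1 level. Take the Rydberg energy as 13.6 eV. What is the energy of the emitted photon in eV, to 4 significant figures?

117.5 eV

The Bohr energies scale as Z², so for Z = 3: E_n = −122.4/n² eV.
E_5 = −122.4/25 = −4.896 eV and E_1 = −122.4/1 = −122.4 eV.
The photon energy is |E_5 − E_1| = 117.5 eV.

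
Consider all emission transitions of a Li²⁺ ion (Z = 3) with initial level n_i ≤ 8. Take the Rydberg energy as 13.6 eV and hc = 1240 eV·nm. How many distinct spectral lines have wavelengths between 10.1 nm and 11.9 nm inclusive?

Enumerate all n_i → n_f pairs with 1 ≤ n_f < n_i ≤ 8 and compute λ = 1240 / [13.6·9·(1/n_f² − 1/n_i²)].
Lines falling in [10.1, 11.9] nm: 8→1 (10.29 nm), 7→1 (10.34 nm), 6→1 (10.42 nm), 5→1 (10.55 nm), 4→1 (10.81 nm), 3→1 (11.40 nm).

6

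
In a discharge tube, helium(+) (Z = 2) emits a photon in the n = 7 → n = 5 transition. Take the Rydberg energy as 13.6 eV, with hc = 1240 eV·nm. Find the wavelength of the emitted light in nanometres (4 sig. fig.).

1163 nm

For Z = 2 the level energies scale as Z², so the effective Rydberg energy is 13.6 × 4 = 54.40 eV.
ΔE = 54.40 × (1/5² − 1/7²) = 54.40 × 0.01959 = 1.066 eV.
λ = hc/ΔE = 1240 / 1.066 = 1163 nm.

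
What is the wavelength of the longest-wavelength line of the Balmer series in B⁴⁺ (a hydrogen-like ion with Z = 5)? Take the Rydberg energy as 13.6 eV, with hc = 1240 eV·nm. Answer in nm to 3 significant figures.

The Balmer series terminates on n_f = 2; the first line has n_i = 2+1 = 3.
ΔE = 340.0 × (1/2² − 1/3²) = 47.22 eV.
λ = 1240 / 47.22 = 26.3 nm.

26.3 nm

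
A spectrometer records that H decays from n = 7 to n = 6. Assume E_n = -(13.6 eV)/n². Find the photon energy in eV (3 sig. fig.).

0.100 eV

E_7 = −13.60/49 = −0.2776 eV and E_6 = −13.60/36 = −0.3778 eV.
The photon energy is |E_7 − E_6| = 0.100 eV.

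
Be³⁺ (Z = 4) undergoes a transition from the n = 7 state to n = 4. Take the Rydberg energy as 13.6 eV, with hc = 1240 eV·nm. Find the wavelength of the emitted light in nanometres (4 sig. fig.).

For Z = 4 the level energies scale as Z², so the effective Rydberg energy is 13.6 × 16 = 217.6 eV.
ΔE = 217.6 × (1/4² − 1/7²) = 217.6 × 0.04209 = 9.159 eV.
λ = hc/ΔE = 1240 / 9.159 = 135.4 nm.

135.4 nm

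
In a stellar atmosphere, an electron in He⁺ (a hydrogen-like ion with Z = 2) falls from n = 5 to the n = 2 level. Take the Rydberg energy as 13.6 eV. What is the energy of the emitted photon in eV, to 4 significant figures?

The Bohr energies scale as Z², so for Z = 2: E_n = −54.40/n² eV.
E_5 = −54.40/25 = −2.176 eV and E_2 = −54.40/4 = −13.60 eV.
The photon energy is |E_5 − E_2| = 11.42 eV.

11.42 eV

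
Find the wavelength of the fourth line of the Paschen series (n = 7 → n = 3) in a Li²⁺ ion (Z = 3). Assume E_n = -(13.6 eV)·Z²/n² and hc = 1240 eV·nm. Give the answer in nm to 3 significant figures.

The Paschen series terminates on n_f = 3; the fourth line has n_i = 3+4 = 7.
ΔE = 122.4 × (1/3² − 1/7²) = 11.10 eV.
λ = 1240 / 11.10 = 112 nm.

112 nm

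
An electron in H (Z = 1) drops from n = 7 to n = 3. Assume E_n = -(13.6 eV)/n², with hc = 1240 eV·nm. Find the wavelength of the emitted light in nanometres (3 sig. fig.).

ΔE = 13.60 × (1/3² − 1/7²) = 13.60 × 0.09070 = 1.234 eV.
λ = hc/ΔE = 1240 / 1.234 = 1010 nm.

1010 nm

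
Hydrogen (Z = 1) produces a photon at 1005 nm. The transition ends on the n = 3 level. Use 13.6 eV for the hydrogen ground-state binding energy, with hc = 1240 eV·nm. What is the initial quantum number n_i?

n_i = 7

The photon energy is ΔE = hc/λ = 1240 / 1005 = 1.234 eV.
With Z = 1, ΔE = 13.60 × (1/n_f² − 1/n_i²), so 1/n_f² − 1/n_i² = 0.09072.
With n_f = 3: 1/n_i² = 1/9 − 0.09072 = 0.02039, so n_i ≈ 7.00.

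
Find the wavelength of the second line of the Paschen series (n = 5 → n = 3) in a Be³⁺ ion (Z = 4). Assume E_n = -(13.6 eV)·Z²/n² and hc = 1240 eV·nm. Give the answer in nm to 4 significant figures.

80.14 nm

The Paschen series terminates on n_f = 3; the second line has n_i = 3+2 = 5.
ΔE = 217.6 × (1/3² − 1/5²) = 15.47 eV.
λ = 1240 / 15.47 = 80.14 nm.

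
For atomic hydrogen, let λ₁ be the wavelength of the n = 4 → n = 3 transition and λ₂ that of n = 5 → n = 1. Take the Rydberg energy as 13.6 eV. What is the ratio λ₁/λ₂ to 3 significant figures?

λ ∝ 1/ΔE ∝ 1/(1/n_f² − 1/n_i²), and the Z² and hc factors cancel in the ratio.
λ₁/λ₂ = (1/1² − 1/5²)/(1/3² − 1/4²) = 0.9600/0.04861 = 19.7.

19.7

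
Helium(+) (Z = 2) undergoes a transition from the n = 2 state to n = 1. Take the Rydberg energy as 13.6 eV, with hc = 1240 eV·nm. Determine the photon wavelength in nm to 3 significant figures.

For Z = 2 the level energies scale as Z², so the effective Rydberg energy is 13.6 × 4 = 54.40 eV.
ΔE = 54.40 × (1/1² − 1/2²) = 54.40 × 0.7500 = 40.80 eV.
λ = hc/ΔE = 1240 / 40.80 = 30.4 nm.

30.4 nm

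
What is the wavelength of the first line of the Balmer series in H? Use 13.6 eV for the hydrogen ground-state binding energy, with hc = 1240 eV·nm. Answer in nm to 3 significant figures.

656 nm

The Balmer series terminates on n_f = 2; the first line has n_i = 2+1 = 3.
ΔE = 13.60 × (1/2² − 1/3²) = 1.889 eV.
λ = 1240 / 1.889 = 656 nm.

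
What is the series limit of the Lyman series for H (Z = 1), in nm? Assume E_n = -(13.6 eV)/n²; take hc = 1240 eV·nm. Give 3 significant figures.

91.2 nm

The Lyman series has lower level n_f = 1; the series limit corresponds to n_i → ∞.
ΔE_max = 13.6 × 1 / 1² = 13.60 eV.
λ_min = 1240 / 13.60 = 91.2 nm.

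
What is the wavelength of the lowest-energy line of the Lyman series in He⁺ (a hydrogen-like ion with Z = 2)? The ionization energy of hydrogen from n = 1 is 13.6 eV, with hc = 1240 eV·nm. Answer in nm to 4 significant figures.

30.39 nm

The Lyman series terminates on n_f = 1; the first line has n_i = 1+1 = 2.
ΔE = 54.40 × (1/1² − 1/2²) = 40.80 eV.
λ = 1240 / 40.80 = 30.39 nm.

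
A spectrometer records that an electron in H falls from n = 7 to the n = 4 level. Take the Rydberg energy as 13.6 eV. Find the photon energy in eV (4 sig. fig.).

E_7 = −13.60/49 = −0.2776 eV and E_4 = −13.60/16 = −0.8500 eV.
The photon energy is |E_7 − E_4| = 0.5724 eV.

0.5724 eV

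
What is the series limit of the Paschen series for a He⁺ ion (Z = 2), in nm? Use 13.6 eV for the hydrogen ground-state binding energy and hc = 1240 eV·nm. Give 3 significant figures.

The Paschen series has lower level n_f = 3; the series limit corresponds to n_i → ∞.
ΔE_max = 13.6 × 4 / 3² = 6.044 eV.
λ_min = 1240 / 6.044 = 205 nm.

205 nm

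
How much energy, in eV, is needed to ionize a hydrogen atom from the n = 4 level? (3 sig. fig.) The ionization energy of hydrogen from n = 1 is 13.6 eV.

E_4 = −13.60/16 = −0.850 eV, so ionization (to E = 0) requires 0.850 eV.

0.850 eV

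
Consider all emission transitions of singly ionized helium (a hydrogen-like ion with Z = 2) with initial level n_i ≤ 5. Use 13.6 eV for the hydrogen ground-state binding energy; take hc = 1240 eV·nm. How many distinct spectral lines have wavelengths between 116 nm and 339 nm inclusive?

3

Enumerate all n_i → n_f pairs with 1 ≤ n_f < n_i ≤ 5 and compute λ = 1240 / [13.6·4·(1/n_f² − 1/n_i²)].
Lines falling in [116, 339] nm: 4→2 (121.6 nm), 3→2 (164.1 nm), 5→3 (320.5 nm).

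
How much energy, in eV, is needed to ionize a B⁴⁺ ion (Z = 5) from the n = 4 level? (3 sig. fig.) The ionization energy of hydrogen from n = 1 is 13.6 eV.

E_n = −13.6 Z²/n² = −340.0/n² eV for Z = 5.
E_4 = −340.0/16 = −21.3 eV, so ionization (to E = 0) requires 21.3 eV.

21.3 eV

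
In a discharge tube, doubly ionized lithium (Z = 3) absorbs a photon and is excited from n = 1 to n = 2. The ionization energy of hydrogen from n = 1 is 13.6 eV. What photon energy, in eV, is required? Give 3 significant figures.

91.8 eV

The Bohr energies scale as Z², so for Z = 3: E_n = −122.4/n² eV.
E_2 = −122.4/4 = −30.60 eV and E_1 = −122.4/1 = −122.4 eV.
The photon energy is |E_2 − E_1| = 91.8 eV.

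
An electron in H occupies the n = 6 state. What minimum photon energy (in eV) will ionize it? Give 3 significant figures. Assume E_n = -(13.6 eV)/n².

0.378 eV

E_6 = −13.60/36 = −0.378 eV, so ionization (to E = 0) requires 0.378 eV.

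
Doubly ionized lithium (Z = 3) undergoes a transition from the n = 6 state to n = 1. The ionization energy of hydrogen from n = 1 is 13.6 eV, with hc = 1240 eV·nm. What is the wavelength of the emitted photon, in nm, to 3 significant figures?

10.4 nm

For Z = 3 the level energies scale as Z², so the effective Rydberg energy is 13.6 × 9 = 122.4 eV.
ΔE = 122.4 × (1/1² − 1/6²) = 122.4 × 0.9722 = 119.0 eV.
λ = hc/ΔE = 1240 / 119.0 = 10.4 nm.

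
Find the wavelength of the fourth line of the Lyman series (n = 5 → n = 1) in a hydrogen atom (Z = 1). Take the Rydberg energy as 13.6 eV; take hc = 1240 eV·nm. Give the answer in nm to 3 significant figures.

95.0 nm

The Lyman series terminates on n_f = 1; the fourth line has n_i = 1+4 = 5.
ΔE = 13.60 × (1/1² − 1/5²) = 13.06 eV.
λ = 1240 / 13.06 = 95.0 nm.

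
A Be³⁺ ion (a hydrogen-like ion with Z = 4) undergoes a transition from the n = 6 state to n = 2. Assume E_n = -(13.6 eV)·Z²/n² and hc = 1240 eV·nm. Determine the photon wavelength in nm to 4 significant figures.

25.64 nm

For Z = 4 the level energies scale as Z², so the effective Rydberg energy is 13.6 × 16 = 217.6 eV.
ΔE = 217.6 × (1/2² − 1/6²) = 217.6 × 0.2222 = 48.36 eV.
λ = hc/ΔE = 1240 / 48.36 = 25.64 nm.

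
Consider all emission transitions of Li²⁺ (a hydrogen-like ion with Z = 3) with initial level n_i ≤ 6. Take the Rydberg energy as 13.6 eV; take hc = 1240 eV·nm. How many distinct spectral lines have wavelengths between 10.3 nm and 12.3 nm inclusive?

Enumerate all n_i → n_f pairs with 1 ≤ n_f < n_i ≤ 6 and compute λ = 1240 / [13.6·9·(1/n_f² − 1/n_i²)].
Lines falling in [10.3, 12.3] nm: 6→1 (10.42 nm), 5→1 (10.55 nm), 4→1 (10.81 nm), 3→1 (11.40 nm).

4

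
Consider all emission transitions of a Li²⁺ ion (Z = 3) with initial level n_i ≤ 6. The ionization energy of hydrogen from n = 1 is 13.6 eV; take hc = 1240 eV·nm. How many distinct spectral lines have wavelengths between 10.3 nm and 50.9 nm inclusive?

7

Enumerate all n_i → n_f pairs with 1 ≤ n_f < n_i ≤ 6 and compute λ = 1240 / [13.6·9·(1/n_f² − 1/n_i²)].
Lines falling in [10.3, 50.9] nm: 6→1 (10.42 nm), 5→1 (10.55 nm), 4→1 (10.81 nm), 3→1 (11.40 nm), 2→1 (13.51 nm), 6→2 (45.59 nm), 5→2 (48.24 nm).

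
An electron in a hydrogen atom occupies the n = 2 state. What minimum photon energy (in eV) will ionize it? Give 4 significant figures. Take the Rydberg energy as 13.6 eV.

E_2 = −13.60/4 = −3.400 eV, so ionization (to E = 0) requires 3.400 eV.

3.400 eV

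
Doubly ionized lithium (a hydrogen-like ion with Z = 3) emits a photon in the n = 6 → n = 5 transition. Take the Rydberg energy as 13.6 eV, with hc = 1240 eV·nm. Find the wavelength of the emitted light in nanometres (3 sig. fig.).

829 nm

For Z = 3 the level energies scale as Z², so the effective Rydberg energy is 13.6 × 9 = 122.4 eV.
ΔE = 122.4 × (1/5² − 1/6²) = 122.4 × 0.01222 = 1.496 eV.
λ = hc/ΔE = 1240 / 1.496 = 829 nm.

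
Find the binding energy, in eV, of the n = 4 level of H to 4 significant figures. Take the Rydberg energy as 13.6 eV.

E_4 = −13.60/16 = −0.8500 eV, so ionization (to E = 0) requires 0.8500 eV.

0.8500 eV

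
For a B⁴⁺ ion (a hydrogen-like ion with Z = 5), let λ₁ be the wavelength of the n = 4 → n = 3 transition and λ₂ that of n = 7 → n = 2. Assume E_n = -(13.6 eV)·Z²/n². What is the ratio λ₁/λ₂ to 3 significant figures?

4.72

λ ∝ 1/ΔE ∝ 1/(1/n_f² − 1/n_i²), and the Z² and hc factors cancel in the ratio.
λ₁/λ₂ = (1/2² − 1/7²)/(1/3² − 1/4²) = 0.2296/0.04861 = 4.72.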